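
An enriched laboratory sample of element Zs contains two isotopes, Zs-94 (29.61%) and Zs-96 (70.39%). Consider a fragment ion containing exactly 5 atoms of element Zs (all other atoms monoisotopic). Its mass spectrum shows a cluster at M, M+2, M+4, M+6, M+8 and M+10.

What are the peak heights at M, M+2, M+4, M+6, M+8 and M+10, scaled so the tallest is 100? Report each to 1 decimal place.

Each Zs atom is independently Zs-94 (p = 0.2961) or Zs-96 (q = 0.7039); the cluster is the binomial expansion (p + q)^5.
P(M) = 0.2961^5 = 0.002276
P(M+2) = 5 × 0.2961^4 × 0.7039^1 = 0.027054
P(M+4) = 10 × 0.2961^3 × 0.7039^2 = 0.128628
P(M+6) = 10 × 0.2961^2 × 0.7039^3 = 0.305780
P(M+8) = 5 × 0.2961^1 × 0.7039^4 = 0.363456
P(M+10) = 0.7039^5 = 0.172804
The M+8 peak is largest (0.363456); scaling to 100 gives 0.6 : 7.4 : 35.4 : 84.1 : 100.0 : 47.5.

0.6 : 7.4 : 35.4 : 84.1 : 100.0 : 47.5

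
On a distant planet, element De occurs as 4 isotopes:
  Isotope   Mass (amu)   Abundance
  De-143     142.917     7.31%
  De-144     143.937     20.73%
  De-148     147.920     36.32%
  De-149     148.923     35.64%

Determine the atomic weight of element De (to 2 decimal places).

The abundance-weighted mean is 0.0731 × 142.917 + 0.2073 × 143.937 + 0.3632 × 147.920 + 0.3564 × 148.923
= 10.4472 + 29.8381 + 53.7245 + 53.0762 = 147.0860 amu

147.09 amu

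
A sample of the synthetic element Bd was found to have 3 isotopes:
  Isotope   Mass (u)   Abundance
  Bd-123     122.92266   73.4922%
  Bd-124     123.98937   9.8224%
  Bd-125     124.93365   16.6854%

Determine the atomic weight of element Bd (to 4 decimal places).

123.3630 u

Average mass = Σ (abundance × isotope mass) = 0.734922 × 122.92266 + 0.098224 × 123.98937 + 0.166854 × 124.93365
= 90.338567 + 12.178732 + 20.845679 = 123.362978 u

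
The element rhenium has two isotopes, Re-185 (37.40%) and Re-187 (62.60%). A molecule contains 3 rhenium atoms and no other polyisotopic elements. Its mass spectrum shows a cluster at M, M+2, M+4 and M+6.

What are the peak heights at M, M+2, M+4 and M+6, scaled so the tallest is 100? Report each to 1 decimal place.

The 3 Re atoms are independent, so intensities follow the terms of (0.3740 + 0.6260)^3.
P(M) = 0.3740^3 = 0.052314
P(M+2) = 3 × 0.3740^2 × 0.6260^1 = 0.262687
P(M+4) = 3 × 0.3740^1 × 0.6260^2 = 0.439685
P(M+6) = 0.6260^3 = 0.245314
The M+4 peak is largest (0.439685); scaling to 100 gives 11.9 : 59.7 : 100.0 : 55.8.

11.9 : 59.7 : 100.0 : 55.8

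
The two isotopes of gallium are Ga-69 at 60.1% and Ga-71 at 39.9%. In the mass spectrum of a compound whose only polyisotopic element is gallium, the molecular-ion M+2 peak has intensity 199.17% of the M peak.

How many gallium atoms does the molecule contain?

3

The M+2/M ratio from n Ga atoms is n · q/p = n · 0.399/0.601.
n = 1.9917 × 0.601/0.399 = 3.00 ≈ 3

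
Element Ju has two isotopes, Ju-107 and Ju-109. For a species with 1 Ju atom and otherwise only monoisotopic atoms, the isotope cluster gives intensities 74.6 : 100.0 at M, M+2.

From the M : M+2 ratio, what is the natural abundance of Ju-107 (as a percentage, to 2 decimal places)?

Let p = fractional abundance of Ju-107. I(M+2)/I(M) = [C(1,1)·p^0·(1−p)] / p^1 = 1·(1−p)/p = 100.0/74.6 = 1.3405
(1−p)/p = 1.3405/1 = 1.3405  ⇒  p = 1/(1 + 1.3405) = 0.4273
Ju-107: 42.73%, Ju-109: 57.27%.

42.73%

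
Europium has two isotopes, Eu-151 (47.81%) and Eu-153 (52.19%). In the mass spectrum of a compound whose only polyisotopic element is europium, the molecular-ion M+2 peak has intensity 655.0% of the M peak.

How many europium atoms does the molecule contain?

6

With n Eu atoms, P(M+2)/P(M) = C(n,1)·p^(n−1)q / p^n = n·q/p = n · 0.5219/0.4781.
n = 6.550 × 0.4781/0.5219 = 6.00 ≈ 6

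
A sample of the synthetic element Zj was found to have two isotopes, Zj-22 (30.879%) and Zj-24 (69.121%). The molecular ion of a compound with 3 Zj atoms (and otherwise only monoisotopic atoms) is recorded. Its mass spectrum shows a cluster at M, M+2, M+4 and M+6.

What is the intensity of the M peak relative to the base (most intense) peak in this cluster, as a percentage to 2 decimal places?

(0.30879 + 0.69121)^3 gives M 0.0294, M+2 0.1977, M+4 0.4426, M+6 0.3302; the largest is M+4.
P(M+4) = C(3,2) × 0.30879^1 × 0.69121^2 = 3 × 0.30879 × 0.47777126 = 0.442593 (base)
P(M) = C(3,0) × 0.30879^3 × 0.69121^0 = 1 × 0.02944352 × 1.0000 = 0.029444
Relative intensity = 0.029444 / 0.442593 × 100 = 6.65

6.65%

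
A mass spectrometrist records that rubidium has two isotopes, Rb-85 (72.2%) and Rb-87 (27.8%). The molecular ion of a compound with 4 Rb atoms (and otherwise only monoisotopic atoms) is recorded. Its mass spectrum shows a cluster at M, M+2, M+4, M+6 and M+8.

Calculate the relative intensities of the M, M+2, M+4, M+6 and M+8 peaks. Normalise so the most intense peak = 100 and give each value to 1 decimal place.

64.9 : 100.0 : 57.8 : 14.8 : 1.4

Expanding (0.722 + 0.278)^4:
P(M) = 0.722^4 = 0.271737
P(M+2) = 4 × 0.722^3 × 0.278^1 = 0.418520
P(M+4) = 6 × 0.722^2 × 0.278^2 = 0.241721
P(M+6) = 4 × 0.722^1 × 0.278^3 = 0.062049
P(M+8) = 0.278^4 = 0.005973
The M+2 peak is largest (0.418520); scaling to 100 gives 64.9 : 100.0 : 57.8 : 14.8 : 1.4.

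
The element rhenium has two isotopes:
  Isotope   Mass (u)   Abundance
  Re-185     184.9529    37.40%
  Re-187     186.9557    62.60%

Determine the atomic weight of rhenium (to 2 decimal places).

186.21 u

Average mass = Σ (abundance × isotope mass) = 0.3740 × 184.9529 + 0.6260 × 186.9557
= 69.17238 + 117.03427 = 186.20665 u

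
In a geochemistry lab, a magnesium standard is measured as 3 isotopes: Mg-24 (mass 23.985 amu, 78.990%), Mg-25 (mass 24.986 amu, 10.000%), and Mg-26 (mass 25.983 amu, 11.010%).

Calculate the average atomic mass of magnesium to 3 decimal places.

24.305 amu

Ar = Σ fᵢ·mᵢ = 0.78990 × 23.985 + 0.10000 × 24.986 + 0.11010 × 25.983
= 18.9458 + 2.4986 + 2.8607 = 24.3051 amu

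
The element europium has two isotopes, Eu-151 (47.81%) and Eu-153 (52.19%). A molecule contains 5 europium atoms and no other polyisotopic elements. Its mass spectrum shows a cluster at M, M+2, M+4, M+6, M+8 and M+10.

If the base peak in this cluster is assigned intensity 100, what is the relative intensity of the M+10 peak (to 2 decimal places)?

11.92

Binomial terms of (0.4781 + 0.5219)^5: M 0.0250, M+2 0.1363, M+4 0.2977, M+6 0.3249, M+8 0.1774, M+10 0.0387 → M+6 is the base peak.
P(M+6) = C(5,3) × 0.4781^2 × 0.5219^3 = 10 × 0.22857961 × 0.14215492 = 0.324937 (base)
P(M+10) = C(5,5) × 0.4781^0 × 0.5219^5 = 1 × 1.0000 × 0.0387201 = 0.038720
Relative intensity = 0.038720 / 0.324937 × 100 = 11.92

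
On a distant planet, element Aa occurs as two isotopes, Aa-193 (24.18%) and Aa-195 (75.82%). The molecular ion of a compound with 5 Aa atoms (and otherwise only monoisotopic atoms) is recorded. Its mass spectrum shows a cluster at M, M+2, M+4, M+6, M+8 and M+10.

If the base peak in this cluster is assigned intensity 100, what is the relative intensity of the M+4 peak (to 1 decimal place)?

Term probabilities: M 0.0008, M+2 0.0130, M+4 0.0813, M+6 0.2548, M+8 0.3995, M+10 0.2506. Base peak = M+8.
P(M+8) = C(5,4) × 0.2418^1 × 0.7582^4 = 5 × 0.2418 × 0.33047234 = 0.399541 (base)
P(M+4) = C(5,2) × 0.2418^3 × 0.7582^2 = 10 × 0.01413738 × 0.57486724 = 0.081271
Relative intensity = 0.081271 / 0.399541 × 100 = 20.3

20.3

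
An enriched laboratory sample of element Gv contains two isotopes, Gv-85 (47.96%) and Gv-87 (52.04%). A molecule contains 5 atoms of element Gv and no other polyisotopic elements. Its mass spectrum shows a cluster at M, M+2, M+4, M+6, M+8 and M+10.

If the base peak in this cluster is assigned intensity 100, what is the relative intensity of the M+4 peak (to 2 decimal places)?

92.16

(0.4796 + 0.5204)^5 gives M 0.0254, M+2 0.1377, M+4 0.2988, M+6 0.3242, M+8 0.1759, M+10 0.0382; the largest is M+6.
P(M+6) = C(5,3) × 0.4796^2 × 0.5204^3 = 10 × 0.23001616 × 0.14093273 = 0.324168 (base)
P(M+4) = C(5,2) × 0.4796^3 × 0.5204^2 = 10 × 0.11031575 × 0.27081616 = 0.298753
Relative intensity = 0.298753 / 0.324168 × 100 = 92.16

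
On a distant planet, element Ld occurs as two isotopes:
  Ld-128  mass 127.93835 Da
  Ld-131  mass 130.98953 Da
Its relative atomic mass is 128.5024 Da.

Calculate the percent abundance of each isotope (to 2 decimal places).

Ld-128: 81.51%, Ld-131: 18.49%

Writing the weighted mean with unknown fraction x of Ld-128:
127.93835·x + 130.98953·(1 − x) = 128.5024
(127.93835 − 130.98953)·x = 128.5024 − 130.98953
x = -2.48713 / -3.05118 = 0.81514 → 81.51% Ld-128, 18.49% Ld-131.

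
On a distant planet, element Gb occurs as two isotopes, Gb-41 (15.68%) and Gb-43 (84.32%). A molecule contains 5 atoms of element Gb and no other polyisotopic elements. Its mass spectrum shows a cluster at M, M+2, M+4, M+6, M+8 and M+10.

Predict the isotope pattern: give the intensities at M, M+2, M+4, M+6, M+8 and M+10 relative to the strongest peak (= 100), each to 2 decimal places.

0.02 : 0.60 : 6.43 : 34.58 : 92.98 : 100.00

Each Gb atom is independently Gb-41 (p = 0.1568) or Gb-43 (q = 0.8432); the cluster is the binomial expansion (p + q)^5.
P(M) = 0.1568^5 = 0.000095
P(M+2) = 5 × 0.1568^4 × 0.8432^1 = 0.002549
P(M+4) = 10 × 0.1568^3 × 0.8432^2 = 0.027409
P(M+6) = 10 × 0.1568^2 × 0.8432^3 = 0.147395
P(M+8) = 5 × 0.1568^1 × 0.8432^4 = 0.396313
P(M+10) = 0.8432^5 = 0.426239
The M+10 peak is largest (0.426239); scaling to 100 gives 0.02 : 0.60 : 6.43 : 34.58 : 92.98 : 100.00.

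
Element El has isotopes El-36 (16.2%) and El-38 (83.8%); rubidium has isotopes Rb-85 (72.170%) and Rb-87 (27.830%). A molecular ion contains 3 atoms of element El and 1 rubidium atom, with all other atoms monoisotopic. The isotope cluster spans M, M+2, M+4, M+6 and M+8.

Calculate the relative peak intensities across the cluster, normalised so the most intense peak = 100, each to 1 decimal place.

0.6 : 9.4 : 50.9 : 100.0 : 31.5

Element El pattern (n=3): 0.00425153 : 0.06597742 : 0.34129058 : 0.58848047
Rubidium pattern (n=1): 0.7217 : 0.2783
Convolve the two distributions (both contribute in 2-u steps):
  M: 0.00425153×0.7217 = 0.003068
  M+2: 0.00425153×0.2783 + 0.06597742×0.7217 = 0.048799
  M+4: 0.06597742×0.2783 + 0.34129058×0.7217 = 0.264671
  M+6: 0.34129058×0.2783 + 0.58848047×0.7217 = 0.519688
  M+8: 0.58848047×0.2783 = 0.163774
Scale to base peak (0.519688) = 100: 0.6 : 9.4 : 50.9 : 100.0 : 31.5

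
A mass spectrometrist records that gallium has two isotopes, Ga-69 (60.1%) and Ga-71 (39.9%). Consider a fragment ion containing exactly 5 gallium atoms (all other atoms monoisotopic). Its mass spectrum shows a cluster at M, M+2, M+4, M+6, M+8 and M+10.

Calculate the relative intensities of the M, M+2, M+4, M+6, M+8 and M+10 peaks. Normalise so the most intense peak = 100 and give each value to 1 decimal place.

22.7 : 75.3 : 100.0 : 66.4 : 22.0 : 2.9

Each Ga atom is independently Ga-69 (p = 0.601) or Ga-71 (q = 0.399); the cluster is the binomial expansion (p + q)^5.
P(M) = 0.601^5 = 0.078410
P(M+2) = 5 × 0.601^4 × 0.399^1 = 0.260280
P(M+4) = 10 × 0.601^3 × 0.399^2 = 0.345596
P(M+6) = 10 × 0.601^2 × 0.399^3 = 0.229439
P(M+8) = 5 × 0.601^1 × 0.399^4 = 0.076162
P(M+10) = 0.399^5 = 0.010113
The M+4 peak is largest (0.345596); scaling to 100 gives 22.7 : 75.3 : 100.0 : 66.4 : 22.0 : 2.9.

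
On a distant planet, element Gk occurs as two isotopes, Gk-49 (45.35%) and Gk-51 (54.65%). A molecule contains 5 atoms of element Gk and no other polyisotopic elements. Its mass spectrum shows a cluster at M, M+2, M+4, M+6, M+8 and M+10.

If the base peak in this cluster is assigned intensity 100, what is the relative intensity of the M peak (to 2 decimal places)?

Term probabilities: M 0.0192, M+2 0.1156, M+4 0.2786, M+6 0.3357, M+8 0.2023, M+10 0.0487. Base peak = M+6.
P(M+6) = C(5,3) × 0.4535^2 × 0.5465^3 = 10 × 0.20566225 × 0.16321892 = 0.335680 (base)
P(M) = C(5,0) × 0.4535^5 × 0.5465^0 = 1 × 0.01918167 × 1.0000 = 0.019182
Relative intensity = 0.019182 / 0.335680 × 100 = 5.71

5.71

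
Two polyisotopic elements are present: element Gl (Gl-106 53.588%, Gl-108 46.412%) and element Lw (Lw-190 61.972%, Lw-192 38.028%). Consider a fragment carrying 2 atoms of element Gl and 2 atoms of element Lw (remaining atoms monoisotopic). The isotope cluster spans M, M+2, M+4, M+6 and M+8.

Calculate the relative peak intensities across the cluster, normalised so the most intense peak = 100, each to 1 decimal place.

30.7 : 91.0 : 100.0 : 48.4 : 8.7

Element Gl pattern (n=2): 0.28716737 : 0.49742525 : 0.21540737
Element Lw pattern (n=2): 0.38405288 : 0.47133424 : 0.14461288
Convolve the two distributions (both contribute in 2-u steps):
  M: 0.28716737×0.38405288 = 0.110287
  M+2: 0.28716737×0.47133424 + 0.49742525×0.38405288 = 0.326389
  M+4: 0.28716737×0.14461288 + 0.49742525×0.47133424 + 0.21540737×0.38405288 = 0.358709
  M+6: 0.49742525×0.14461288 + 0.21540737×0.47133424 = 0.173463
  M+8: 0.21540737×0.14461288 = 0.031151
Scale to base peak (0.358709) = 100: 30.7 : 91.0 : 100.0 : 48.4 : 8.7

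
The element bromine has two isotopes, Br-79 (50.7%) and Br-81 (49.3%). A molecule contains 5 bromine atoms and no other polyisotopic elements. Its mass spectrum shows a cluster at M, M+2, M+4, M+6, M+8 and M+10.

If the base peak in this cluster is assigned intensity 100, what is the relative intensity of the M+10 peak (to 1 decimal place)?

Term probabilities: M 0.0335, M+2 0.1629, M+4 0.3168, M+6 0.3080, M+8 0.1497, M+10 0.0291. Base peak = M+4.
P(M+4) = C(5,2) × 0.507^3 × 0.493^2 = 10 × 0.13032384 × 0.243049 = 0.316751 (base)
P(M+10) = C(5,5) × 0.507^0 × 0.493^5 = 1 × 1.0000 × 0.0291229 = 0.029123
Relative intensity = 0.029123 / 0.316751 × 100 = 9.2

9.2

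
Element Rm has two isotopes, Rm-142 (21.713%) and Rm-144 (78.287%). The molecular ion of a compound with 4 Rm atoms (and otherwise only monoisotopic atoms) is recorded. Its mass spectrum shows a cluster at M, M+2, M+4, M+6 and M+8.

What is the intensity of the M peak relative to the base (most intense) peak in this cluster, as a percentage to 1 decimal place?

0.5%

(0.21713 + 0.78287)^4 gives M 0.0022, M+2 0.0321, M+4 0.1734, M+6 0.4167, M+8 0.3756; the largest is M+6.
P(M+6) = C(4,3) × 0.21713^1 × 0.78287^3 = 4 × 0.21713 × 0.47980962 = 0.416724 (base)
P(M) = C(4,0) × 0.21713^4 × 0.78287^0 = 1 × 0.00222269 × 1.0000 = 0.002223
Relative intensity = 0.002223 / 0.416724 × 100 = 0.5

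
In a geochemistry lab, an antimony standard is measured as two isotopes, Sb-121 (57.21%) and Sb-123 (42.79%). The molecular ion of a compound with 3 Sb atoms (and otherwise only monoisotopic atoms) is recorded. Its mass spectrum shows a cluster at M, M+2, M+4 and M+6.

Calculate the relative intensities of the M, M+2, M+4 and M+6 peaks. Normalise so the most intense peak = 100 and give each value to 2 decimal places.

44.57 : 100.00 : 74.79 : 18.65

Expanding (0.5721 + 0.4279)^3:
P(M) = 0.5721^3 = 0.187247
P(M+2) = 3 × 0.5721^2 × 0.4279^1 = 0.420153
P(M+4) = 3 × 0.5721^1 × 0.4279^2 = 0.314252
P(M+6) = 0.4279^3 = 0.078348
The M+2 peak is largest (0.420153); scaling to 100 gives 44.57 : 100.00 : 74.79 : 18.65.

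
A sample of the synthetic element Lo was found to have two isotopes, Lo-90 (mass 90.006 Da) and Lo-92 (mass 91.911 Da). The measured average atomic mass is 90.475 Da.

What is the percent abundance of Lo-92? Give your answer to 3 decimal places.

24.619%

With x = fraction of Lo-90 (so Lo-92 is 1 − x):
90.006·x + 91.911·(1 − x) = 90.475
(90.006 − 91.911)·x = 90.475 − 91.911
x = -1.436 / -1.905 = 0.75381 → 75.381% Lo-90, 24.619% Lo-92.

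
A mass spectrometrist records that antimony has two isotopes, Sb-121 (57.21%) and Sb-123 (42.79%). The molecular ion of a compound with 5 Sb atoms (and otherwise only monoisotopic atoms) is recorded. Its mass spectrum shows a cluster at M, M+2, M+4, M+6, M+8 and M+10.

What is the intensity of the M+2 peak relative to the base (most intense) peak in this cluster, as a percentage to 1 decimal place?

Binomial terms of (0.5721 + 0.4279)^5: M 0.0613, M+2 0.2292, M+4 0.3428, M+6 0.2564, M+8 0.0959, M+10 0.0143 → M+4 is the base peak.
P(M+4) = C(5,2) × 0.5721^3 × 0.4279^2 = 10 × 0.18724742 × 0.18309841 = 0.342847 (base)
P(M+2) = C(5,1) × 0.5721^4 × 0.4279^1 = 5 × 0.10712425 × 0.4279 = 0.229192
Relative intensity = 0.229192 / 0.342847 × 100 = 66.8

66.8%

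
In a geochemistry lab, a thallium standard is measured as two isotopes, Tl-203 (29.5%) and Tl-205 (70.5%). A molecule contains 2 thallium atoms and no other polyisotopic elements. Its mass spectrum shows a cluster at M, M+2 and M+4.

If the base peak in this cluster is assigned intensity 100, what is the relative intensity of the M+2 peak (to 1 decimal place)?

83.7

(0.295 + 0.705)^2 gives M 0.0870, M+2 0.4160, M+4 0.4970; the largest is M+4.
P(M+4) = C(2,2) × 0.295^0 × 0.705^2 = 1 × 1.0000 × 0.497025 = 0.497025 (base)
P(M+2) = C(2,1) × 0.295^1 × 0.705^1 = 2 × 0.2950 × 0.7050 = 0.415950
Relative intensity = 0.415950 / 0.497025 × 100 = 83.7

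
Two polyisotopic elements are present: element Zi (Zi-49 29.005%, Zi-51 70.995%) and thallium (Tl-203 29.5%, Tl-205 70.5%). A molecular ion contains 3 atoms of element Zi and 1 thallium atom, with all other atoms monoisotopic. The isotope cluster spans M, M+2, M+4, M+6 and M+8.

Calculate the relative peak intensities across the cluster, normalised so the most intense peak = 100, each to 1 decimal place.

1.7 : 16.9 : 61.7 : 100.0 : 60.8

Element Zi pattern (n=3): 0.02440162 : 0.17918216 : 0.43858084 : 0.35783539
Thallium pattern (n=1): 0.2950 : 0.7050
Convolve the two distributions (both contribute in 2-u steps):
  M: 0.02440162×0.2950 = 0.007198
  M+2: 0.02440162×0.7050 + 0.17918216×0.2950 = 0.070062
  M+4: 0.17918216×0.7050 + 0.43858084×0.2950 = 0.255705
  M+6: 0.43858084×0.7050 + 0.35783539×0.2950 = 0.414761
  M+8: 0.35783539×0.7050 = 0.252274
Scale to base peak (0.414761) = 100: 1.7 : 16.9 : 61.7 : 100.0 : 60.8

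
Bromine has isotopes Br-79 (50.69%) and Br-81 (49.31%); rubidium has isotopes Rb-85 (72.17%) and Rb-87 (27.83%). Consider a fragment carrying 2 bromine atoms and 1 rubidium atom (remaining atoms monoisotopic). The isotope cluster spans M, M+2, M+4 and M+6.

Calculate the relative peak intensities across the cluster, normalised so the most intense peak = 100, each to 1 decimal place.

Bromine pattern (n=2): 0.25694761 : 0.49990478 : 0.24314761
Rubidium pattern (n=1): 0.7217 : 0.2783
Convolve the two distributions (both contribute in 2-u steps):
  M: 0.25694761×0.7217 = 0.185439
  M+2: 0.25694761×0.2783 + 0.49990478×0.7217 = 0.432290
  M+4: 0.49990478×0.2783 + 0.24314761×0.7217 = 0.314603
  M+6: 0.24314761×0.2783 = 0.067668
Scale to base peak (0.432290) = 100: 42.9 : 100.0 : 72.8 : 15.7

42.9 : 100.0 : 72.8 : 15.7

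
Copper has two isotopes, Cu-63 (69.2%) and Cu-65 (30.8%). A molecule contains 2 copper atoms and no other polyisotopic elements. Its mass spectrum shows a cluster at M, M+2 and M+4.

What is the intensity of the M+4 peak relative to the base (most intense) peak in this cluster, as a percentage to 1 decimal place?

19.8%

Term probabilities: M 0.4789, M+2 0.4263, M+4 0.0949. Base peak = M.
P(M) = C(2,0) × 0.692^2 × 0.308^0 = 1 × 0.478864 × 1.0000 = 0.478864 (base)
P(M+4) = C(2,2) × 0.692^0 × 0.308^2 = 1 × 1.0000 × 0.094864 = 0.094864
Relative intensity = 0.094864 / 0.478864 × 100 = 19.8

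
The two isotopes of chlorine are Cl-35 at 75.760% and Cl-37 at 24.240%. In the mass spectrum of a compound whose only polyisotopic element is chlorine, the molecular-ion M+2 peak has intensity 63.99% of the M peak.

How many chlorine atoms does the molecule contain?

2

The M+2/M ratio from n Cl atoms is n · q/p = n · 0.24240/0.75760.
n = 0.6399 × 0.75760/0.24240 = 2.00 ≈ 2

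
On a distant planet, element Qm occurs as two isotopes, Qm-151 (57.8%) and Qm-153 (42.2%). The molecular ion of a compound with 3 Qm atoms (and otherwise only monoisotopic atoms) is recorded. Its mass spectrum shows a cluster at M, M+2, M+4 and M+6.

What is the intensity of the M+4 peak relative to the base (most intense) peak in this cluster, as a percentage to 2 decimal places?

(0.578 + 0.422)^3 gives M 0.1931, M+2 0.4230, M+4 0.3088, M+6 0.0752; the largest is M+2.
P(M+2) = C(3,1) × 0.578^2 × 0.422^1 = 3 × 0.334084 × 0.4220 = 0.422950 (base)
P(M+4) = C(3,2) × 0.578^1 × 0.422^2 = 3 × 0.5780 × 0.178084 = 0.308798
Relative intensity = 0.308798 / 0.422950 × 100 = 73.01

73.01%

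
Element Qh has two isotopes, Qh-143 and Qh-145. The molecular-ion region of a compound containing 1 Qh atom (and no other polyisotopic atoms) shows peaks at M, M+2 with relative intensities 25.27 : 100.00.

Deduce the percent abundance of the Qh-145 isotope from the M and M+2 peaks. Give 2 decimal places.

Write p for the Qh-143 fraction. I(M+2)/I(M) = [C(1,1)·p^0·(1−p)] / p^1 = 1·(1−p)/p = 100.00/25.27 = 3.9573
(1−p)/p = 3.9573/1 = 3.9573  ⇒  p = 1/(1 + 3.9573) = 0.2017
Qh-143: 20.17%, Qh-145: 79.83%.

79.83%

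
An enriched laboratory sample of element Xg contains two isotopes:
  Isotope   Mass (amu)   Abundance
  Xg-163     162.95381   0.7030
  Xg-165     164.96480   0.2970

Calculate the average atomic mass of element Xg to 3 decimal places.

163.551 amu

Average mass = Σ (abundance × isotope mass) = 0.7030 × 162.95381 + 0.2970 × 164.96480
= 114.556528 + 48.994546 = 163.551074 amu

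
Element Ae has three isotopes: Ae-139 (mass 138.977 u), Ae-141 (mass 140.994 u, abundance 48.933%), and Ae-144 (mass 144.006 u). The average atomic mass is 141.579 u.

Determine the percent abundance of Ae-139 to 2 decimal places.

Let x and y be the fractions of Ae-139 and Ae-144. Then x + y = 1 − 0.48933 = 0.51067 and 138.977x + 144.006y = 141.579 − 0.48933×140.994 = 72.58640598.
Substituting: 138.977x + 144.006(0.51067 − x) = 72.58640598
(138.977 − 144.006)x = -0.95313804  ⇒  x = 0.18953, y = 0.32114
Ae-139: 18.95%, Ae-144: 32.11%.

18.95%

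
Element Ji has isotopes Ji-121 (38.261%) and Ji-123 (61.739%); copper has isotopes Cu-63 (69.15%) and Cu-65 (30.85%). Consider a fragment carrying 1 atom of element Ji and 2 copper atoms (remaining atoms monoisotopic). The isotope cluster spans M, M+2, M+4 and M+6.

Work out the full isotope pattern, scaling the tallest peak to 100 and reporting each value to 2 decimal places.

39.91 : 100.00 : 65.40 : 12.82

Element Ji pattern (n=1): 0.38261 : 0.61739
Copper pattern (n=2): 0.47817225 : 0.4266555 : 0.09517225
Convolve the two distributions (both contribute in 2-u steps):
  M: 0.38261×0.47817225 = 0.182953
  M+2: 0.38261×0.4266555 + 0.61739×0.47817225 = 0.458461
  M+4: 0.38261×0.09517225 + 0.61739×0.4266555 = 0.299827
  M+6: 0.61739×0.09517225 = 0.058758
Scale to base peak (0.458461) = 100: 39.91 : 100.00 : 65.40 : 12.82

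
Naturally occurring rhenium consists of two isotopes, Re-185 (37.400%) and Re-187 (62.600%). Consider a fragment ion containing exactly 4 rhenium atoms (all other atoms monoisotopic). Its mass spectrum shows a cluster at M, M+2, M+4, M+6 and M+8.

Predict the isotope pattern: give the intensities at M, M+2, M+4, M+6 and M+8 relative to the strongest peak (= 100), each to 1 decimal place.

5.3 : 35.7 : 89.6 : 100.0 : 41.8

Expanding (0.37400 + 0.62600)^4:
P(M) = 0.37400^4 = 0.019565
P(M+2) = 4 × 0.37400^3 × 0.62600^1 = 0.130993
P(M+4) = 6 × 0.37400^2 × 0.62600^2 = 0.328884
P(M+6) = 4 × 0.37400^1 × 0.62600^3 = 0.366990
P(M+8) = 0.62600^4 = 0.153567
The M+6 peak is largest (0.366990); scaling to 100 gives 5.3 : 35.7 : 89.6 : 100.0 : 41.8.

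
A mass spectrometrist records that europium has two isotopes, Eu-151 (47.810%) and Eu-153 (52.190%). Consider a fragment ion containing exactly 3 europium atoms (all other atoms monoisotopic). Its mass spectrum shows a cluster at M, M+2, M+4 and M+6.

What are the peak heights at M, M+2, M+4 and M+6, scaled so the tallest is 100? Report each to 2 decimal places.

27.97 : 91.61 : 100.00 : 36.39

Expanding (0.47810 + 0.52190)^3:
P(M) = 0.47810^3 = 0.109284
P(M+2) = 3 × 0.47810^2 × 0.52190^1 = 0.357887
P(M+4) = 3 × 0.47810^1 × 0.52190^2 = 0.390674
P(M+6) = 0.52190^3 = 0.142155
The M+4 peak is largest (0.390674); scaling to 100 gives 27.97 : 91.61 : 100.00 : 36.39.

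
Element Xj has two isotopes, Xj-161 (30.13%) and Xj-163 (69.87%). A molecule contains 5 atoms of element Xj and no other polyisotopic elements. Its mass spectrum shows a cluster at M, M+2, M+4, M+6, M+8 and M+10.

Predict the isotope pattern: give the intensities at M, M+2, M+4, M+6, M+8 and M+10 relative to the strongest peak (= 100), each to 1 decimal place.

The 5 Xj atoms are independent, so intensities follow the terms of (0.3013 + 0.6987)^5.
P(M) = 0.3013^5 = 0.002483
P(M+2) = 5 × 0.3013^4 × 0.6987^1 = 0.028791
P(M+4) = 10 × 0.3013^3 × 0.6987^2 = 0.133530
P(M+6) = 10 × 0.3013^2 × 0.6987^3 = 0.309650
P(M+8) = 5 × 0.3013^1 × 0.6987^4 = 0.359031
P(M+10) = 0.6987^5 = 0.166515
The M+8 peak is largest (0.359031); scaling to 100 gives 0.7 : 8.0 : 37.2 : 86.2 : 100.0 : 46.4.

0.7 : 8.0 : 37.2 : 86.2 : 100.0 : 46.4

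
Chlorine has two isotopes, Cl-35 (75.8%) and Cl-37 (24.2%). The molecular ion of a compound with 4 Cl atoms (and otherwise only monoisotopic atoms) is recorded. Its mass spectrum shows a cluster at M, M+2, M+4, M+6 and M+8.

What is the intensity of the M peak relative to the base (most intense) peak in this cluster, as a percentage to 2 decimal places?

Binomial terms of (0.758 + 0.242)^4: M 0.3301, M+2 0.4216, M+4 0.2019, M+6 0.0430, M+8 0.0034 → M+2 is the base peak.
P(M+2) = C(4,1) × 0.758^3 × 0.242^1 = 4 × 0.43551951 × 0.2420 = 0.421583 (base)
P(M) = C(4,0) × 0.758^4 × 0.242^0 = 1 × 0.33012379 × 1.0000 = 0.330124
Relative intensity = 0.330124 / 0.421583 × 100 = 78.31

78.31%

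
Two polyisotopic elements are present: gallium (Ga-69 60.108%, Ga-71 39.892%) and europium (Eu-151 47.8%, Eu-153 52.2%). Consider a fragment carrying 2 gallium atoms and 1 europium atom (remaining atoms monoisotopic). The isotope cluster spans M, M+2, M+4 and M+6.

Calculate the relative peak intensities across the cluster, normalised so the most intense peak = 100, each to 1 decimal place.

41.3 : 100.0 : 78.1 : 19.9

Gallium pattern (n=2): 0.36129717 : 0.47956567 : 0.15913717
Europium pattern (n=1): 0.4780 : 0.5220
Convolve the two distributions (both contribute in 2-u steps):
  M: 0.36129717×0.4780 = 0.172700
  M+2: 0.36129717×0.5220 + 0.47956567×0.4780 = 0.417830
  M+4: 0.47956567×0.5220 + 0.15913717×0.4780 = 0.326401
  M+6: 0.15913717×0.5220 = 0.083070
Scale to base peak (0.417830) = 100: 41.3 : 100.0 : 78.1 : 19.9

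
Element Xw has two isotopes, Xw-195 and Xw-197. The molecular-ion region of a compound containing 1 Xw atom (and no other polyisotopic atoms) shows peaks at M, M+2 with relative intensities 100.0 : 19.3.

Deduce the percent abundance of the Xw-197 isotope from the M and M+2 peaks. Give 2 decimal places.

16.18%

If p is the fraction of Xw that is Xw-195, then I(M+2)/I(M) = [C(1,1)·p^0·(1−p)] / p^1 = 1·(1−p)/p = 19.3/100.0 = 0.1930
(1−p)/p = 0.1930/1 = 0.1930  ⇒  p = 1/(1 + 0.1930) = 0.8382
Xw-195: 83.82%, Xw-197: 16.18%.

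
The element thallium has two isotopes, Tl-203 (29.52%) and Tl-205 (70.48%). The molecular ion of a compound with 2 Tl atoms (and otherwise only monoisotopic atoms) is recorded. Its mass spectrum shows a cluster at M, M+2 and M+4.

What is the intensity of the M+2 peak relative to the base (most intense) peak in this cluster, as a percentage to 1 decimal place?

Term probabilities: M 0.0871, M+2 0.4161, M+4 0.4967. Base peak = M+4.
P(M+4) = C(2,2) × 0.2952^0 × 0.7048^2 = 1 × 1.0000 × 0.49674304 = 0.496743 (base)
P(M+2) = C(2,1) × 0.2952^1 × 0.7048^1 = 2 × 0.2952 × 0.7048 = 0.416114
Relative intensity = 0.416114 / 0.496743 × 100 = 83.8

83.8%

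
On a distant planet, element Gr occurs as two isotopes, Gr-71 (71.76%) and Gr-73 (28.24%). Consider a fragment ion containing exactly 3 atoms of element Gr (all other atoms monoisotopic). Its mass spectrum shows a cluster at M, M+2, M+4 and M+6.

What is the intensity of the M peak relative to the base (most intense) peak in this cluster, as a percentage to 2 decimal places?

84.70%

Binomial terms of (0.7176 + 0.2824)^3: M 0.3695, M+2 0.4363, M+4 0.1717, M+6 0.0225 → M+2 is the base peak.
P(M+2) = C(3,1) × 0.7176^2 × 0.2824^1 = 3 × 0.51494976 × 0.2824 = 0.436265 (base)
P(M) = C(3,0) × 0.7176^3 × 0.2824^0 = 1 × 0.36952795 × 1.0000 = 0.369528
Relative intensity = 0.369528 / 0.436265 × 100 = 84.70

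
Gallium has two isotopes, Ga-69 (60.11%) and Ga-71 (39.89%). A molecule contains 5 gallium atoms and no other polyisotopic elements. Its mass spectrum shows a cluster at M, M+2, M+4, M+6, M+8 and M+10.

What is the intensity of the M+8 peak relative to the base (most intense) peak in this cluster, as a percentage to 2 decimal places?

22.02%

Binomial terms of (0.6011 + 0.3989)^5: M 0.0785, M+2 0.2604, M+4 0.3456, M+6 0.2293, M+8 0.0761, M+10 0.0101 → M+4 is the base peak.
P(M+4) = C(5,2) × 0.6011^3 × 0.3989^2 = 10 × 0.21719018 × 0.15912121 = 0.345596 (base)
P(M+8) = C(5,4) × 0.6011^1 × 0.3989^4 = 5 × 0.6011 × 0.02531956 = 0.076098
Relative intensity = 0.076098 / 0.345596 × 100 = 22.02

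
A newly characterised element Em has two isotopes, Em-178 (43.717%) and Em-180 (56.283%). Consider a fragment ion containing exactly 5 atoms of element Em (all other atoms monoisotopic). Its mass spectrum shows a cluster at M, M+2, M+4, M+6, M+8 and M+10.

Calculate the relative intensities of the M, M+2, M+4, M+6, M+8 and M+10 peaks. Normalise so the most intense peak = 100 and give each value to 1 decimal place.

Each Em atom is independently Em-178 (p = 0.43717) or Em-180 (q = 0.56283); the cluster is the binomial expansion (p + q)^5.
P(M) = 0.43717^5 = 0.015968
P(M+2) = 5 × 0.43717^4 × 0.56283^1 = 0.102789
P(M+4) = 10 × 0.43717^3 × 0.56283^2 = 0.264670
P(M+6) = 10 × 0.43717^2 × 0.56283^3 = 0.340747
P(M+8) = 5 × 0.43717^1 × 0.56283^4 = 0.219346
P(M+10) = 0.56283^5 = 0.056479
The M+6 peak is largest (0.340747); scaling to 100 gives 4.7 : 30.2 : 77.7 : 100.0 : 64.4 : 16.6.

4.7 : 30.2 : 77.7 : 100.0 : 64.4 : 16.6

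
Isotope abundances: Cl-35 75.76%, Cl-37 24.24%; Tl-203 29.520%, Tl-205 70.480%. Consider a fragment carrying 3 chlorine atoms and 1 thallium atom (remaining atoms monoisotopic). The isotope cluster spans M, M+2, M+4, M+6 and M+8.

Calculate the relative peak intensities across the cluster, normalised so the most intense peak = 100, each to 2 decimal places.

Chlorine pattern (n=3): 0.4348304 : 0.41738208 : 0.13354464 : 0.01424288
Thallium pattern (n=1): 0.2952 : 0.7048
Convolve the two distributions (both contribute in 2-u steps):
  M: 0.4348304×0.2952 = 0.128362
  M+2: 0.4348304×0.7048 + 0.41738208×0.2952 = 0.429680
  M+4: 0.41738208×0.7048 + 0.13354464×0.2952 = 0.333593
  M+6: 0.13354464×0.7048 + 0.01424288×0.2952 = 0.098327
  M+8: 0.01424288×0.7048 = 0.010038
Scale to base peak (0.429680) = 100: 29.87 : 100.00 : 77.64 : 22.88 : 2.34

29.87 : 100.00 : 77.64 : 22.88 : 2.34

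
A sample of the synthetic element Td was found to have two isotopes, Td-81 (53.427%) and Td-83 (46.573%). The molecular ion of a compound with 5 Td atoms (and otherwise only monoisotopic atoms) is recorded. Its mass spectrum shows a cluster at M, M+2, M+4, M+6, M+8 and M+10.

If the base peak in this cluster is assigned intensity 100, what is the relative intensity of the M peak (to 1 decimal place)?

13.2

Term probabilities: M 0.0435, M+2 0.1897, M+4 0.3308, M+6 0.2884, M+8 0.1257, M+10 0.0219. Base peak = M+4.
P(M+4) = C(5,2) × 0.53427^3 × 0.46573^2 = 10 × 0.1525044 × 0.21690443 = 0.330789 (base)
P(M) = C(5,0) × 0.53427^5 × 0.46573^0 = 1 × 0.04353153 × 1.0000 = 0.043532
Relative intensity = 0.043532 / 0.330789 × 100 = 13.2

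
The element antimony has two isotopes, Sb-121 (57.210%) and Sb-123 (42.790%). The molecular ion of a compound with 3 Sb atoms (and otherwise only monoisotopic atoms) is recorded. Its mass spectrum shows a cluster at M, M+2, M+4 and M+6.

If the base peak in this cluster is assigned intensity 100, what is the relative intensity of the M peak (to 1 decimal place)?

44.6

Binomial terms of (0.57210 + 0.42790)^3: M 0.1872, M+2 0.4202, M+4 0.3143, M+6 0.0783 → M+2 is the base peak.
P(M+2) = C(3,1) × 0.57210^2 × 0.42790^1 = 3 × 0.32729841 × 0.4279 = 0.420153 (base)
P(M) = C(3,0) × 0.57210^3 × 0.42790^0 = 1 × 0.18724742 × 1.0000 = 0.187247
Relative intensity = 0.187247 / 0.420153 × 100 = 44.6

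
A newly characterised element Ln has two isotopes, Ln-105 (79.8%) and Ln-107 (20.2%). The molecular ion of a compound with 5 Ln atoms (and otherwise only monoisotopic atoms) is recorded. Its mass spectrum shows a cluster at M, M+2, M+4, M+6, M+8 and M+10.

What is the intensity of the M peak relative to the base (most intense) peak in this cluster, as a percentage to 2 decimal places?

Binomial terms of (0.798 + 0.202)^5: M 0.3236, M+2 0.4096, M+4 0.2074, M+6 0.0525, M+8 0.0066, M+10 0.0003 → M+2 is the base peak.
P(M+2) = C(5,1) × 0.798^4 × 0.202^1 = 5 × 0.40551933 × 0.2020 = 0.409575 (base)
P(M) = C(5,0) × 0.798^5 × 0.202^0 = 1 × 0.32360443 × 1.0000 = 0.323604
Relative intensity = 0.323604 / 0.409575 × 100 = 79.01

79.01%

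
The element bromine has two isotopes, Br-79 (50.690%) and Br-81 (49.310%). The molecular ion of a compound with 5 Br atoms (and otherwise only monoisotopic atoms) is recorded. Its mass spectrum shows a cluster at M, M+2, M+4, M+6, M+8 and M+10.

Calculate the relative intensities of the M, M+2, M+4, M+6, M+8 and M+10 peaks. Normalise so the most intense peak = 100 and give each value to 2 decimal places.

10.57 : 51.40 : 100.00 : 97.28 : 47.31 : 9.21

Expanding (0.50690 + 0.49310)^5:
P(M) = 0.50690^5 = 0.033467
P(M+2) = 5 × 0.50690^4 × 0.49310^1 = 0.162777
P(M+4) = 10 × 0.50690^3 × 0.49310^2 = 0.316692
P(M+6) = 10 × 0.50690^2 × 0.49310^3 = 0.308070
P(M+8) = 5 × 0.50690^1 × 0.49310^4 = 0.149842
P(M+10) = 0.49310^5 = 0.029152
The M+4 peak is largest (0.316692); scaling to 100 gives 10.57 : 51.40 : 100.00 : 97.28 : 47.31 : 9.21.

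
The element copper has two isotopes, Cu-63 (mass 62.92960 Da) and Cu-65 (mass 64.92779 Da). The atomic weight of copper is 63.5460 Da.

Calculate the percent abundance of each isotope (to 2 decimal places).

Let x be the fractional abundance of Cu-63; then Cu-65 has abundance 1 − x.
62.92960·x + 64.92779·(1 − x) = 63.5460
(62.92960 − 64.92779)·x = 63.5460 − 64.92779
x = -1.38179 / -1.99819 = 0.69152 → 69.15% Cu-63, 30.85% Cu-65.

Cu-63: 69.15%, Cu-65: 30.85%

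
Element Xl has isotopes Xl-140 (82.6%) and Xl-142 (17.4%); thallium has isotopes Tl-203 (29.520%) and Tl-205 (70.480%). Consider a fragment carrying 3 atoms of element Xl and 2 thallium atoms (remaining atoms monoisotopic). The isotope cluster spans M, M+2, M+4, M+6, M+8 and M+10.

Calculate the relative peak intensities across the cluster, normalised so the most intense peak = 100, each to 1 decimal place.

Element Xl pattern (n=3): 0.56355998 : 0.35614807 : 0.07502393 : 0.00526802
Thallium pattern (n=2): 0.08714304 : 0.41611392 : 0.49674304
Convolve the two distributions (both contribute in 2-u steps):
  M: 0.56355998×0.08714304 = 0.049110
  M+2: 0.56355998×0.41611392 + 0.35614807×0.08714304 = 0.265541
  M+4: 0.56355998×0.49674304 + 0.35614807×0.41611392 + 0.07502393×0.08714304 = 0.434680
  M+6: 0.35614807×0.49674304 + 0.07502393×0.41611392 + 0.00526802×0.08714304 = 0.208592
  M+8: 0.07502393×0.49674304 + 0.00526802×0.41611392 = 0.039460
  M+10: 0.00526802×0.49674304 = 0.002617
Scale to base peak (0.434680) = 100: 11.3 : 61.1 : 100.0 : 48.0 : 9.1 : 0.6

11.3 : 61.1 : 100.0 : 48.0 : 9.1 : 0.6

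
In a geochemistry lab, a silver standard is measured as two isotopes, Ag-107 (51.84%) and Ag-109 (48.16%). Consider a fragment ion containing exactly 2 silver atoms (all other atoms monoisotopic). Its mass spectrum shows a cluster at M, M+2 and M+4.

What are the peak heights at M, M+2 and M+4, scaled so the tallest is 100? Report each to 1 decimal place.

Expanding (0.5184 + 0.4816)^2:
P(M) = 0.5184^2 = 0.268739
P(M+2) = 2 × 0.5184^1 × 0.4816^1 = 0.499323
P(M+4) = 0.4816^2 = 0.231939
The M+2 peak is largest (0.499323); scaling to 100 gives 53.8 : 100.0 : 46.5.

53.8 : 100.0 : 46.5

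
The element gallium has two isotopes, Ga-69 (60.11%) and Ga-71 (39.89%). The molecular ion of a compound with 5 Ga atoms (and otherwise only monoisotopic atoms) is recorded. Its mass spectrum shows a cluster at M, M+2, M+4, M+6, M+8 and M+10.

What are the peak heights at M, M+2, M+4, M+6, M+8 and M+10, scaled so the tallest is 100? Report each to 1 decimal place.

22.7 : 75.3 : 100.0 : 66.4 : 22.0 : 2.9

The 5 Ga atoms are independent, so intensities follow the terms of (0.6011 + 0.3989)^5.
P(M) = 0.6011^5 = 0.078475
P(M+2) = 5 × 0.6011^4 × 0.3989^1 = 0.260388
P(M+4) = 10 × 0.6011^3 × 0.3989^2 = 0.345596
P(M+6) = 10 × 0.6011^2 × 0.3989^3 = 0.229343
P(M+8) = 5 × 0.6011^1 × 0.3989^4 = 0.076098
P(M+10) = 0.3989^5 = 0.010100
The M+4 peak is largest (0.345596); scaling to 100 gives 22.7 : 75.3 : 100.0 : 66.4 : 22.0 : 2.9.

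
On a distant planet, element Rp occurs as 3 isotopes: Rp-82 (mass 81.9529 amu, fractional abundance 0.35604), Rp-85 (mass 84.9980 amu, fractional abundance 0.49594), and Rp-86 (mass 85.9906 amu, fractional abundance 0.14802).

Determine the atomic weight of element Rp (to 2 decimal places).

84.06 amu

The abundance-weighted mean is 0.35604 × 81.9529 + 0.49594 × 84.9980 + 0.14802 × 85.9906
= 29.17851 + 42.15391 + 12.72833 = 84.06075 amu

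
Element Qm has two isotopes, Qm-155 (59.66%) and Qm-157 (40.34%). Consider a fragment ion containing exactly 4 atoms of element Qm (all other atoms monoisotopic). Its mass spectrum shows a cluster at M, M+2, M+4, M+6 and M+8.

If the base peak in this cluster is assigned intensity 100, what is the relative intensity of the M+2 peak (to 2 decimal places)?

98.60

(0.5966 + 0.4034)^4 gives M 0.1267, M+2 0.3426, M+4 0.3475, M+6 0.1567, M+8 0.0265; the largest is M+4.
P(M+4) = C(4,2) × 0.5966^2 × 0.4034^2 = 6 × 0.35593156 × 0.16273156 = 0.347528 (base)
P(M+2) = C(4,1) × 0.5966^3 × 0.4034^1 = 4 × 0.21234877 × 0.4034 = 0.342646
Relative intensity = 0.342646 / 0.347528 × 100 = 98.60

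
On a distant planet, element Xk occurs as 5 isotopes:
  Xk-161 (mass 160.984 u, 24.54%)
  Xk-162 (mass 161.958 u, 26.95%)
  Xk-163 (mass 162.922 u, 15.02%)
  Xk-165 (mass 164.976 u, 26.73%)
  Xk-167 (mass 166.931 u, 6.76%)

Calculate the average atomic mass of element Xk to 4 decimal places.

163.0067 u

Weight each isotope mass by its fractional abundance: 0.2454 × 160.984 + 0.2695 × 161.958 + 0.1502 × 162.922 + 0.2673 × 164.976 + 0.0676 × 166.931
= 39.50547 + 43.64768 + 24.47088 + 44.09808 + 11.28454 = 163.00665 u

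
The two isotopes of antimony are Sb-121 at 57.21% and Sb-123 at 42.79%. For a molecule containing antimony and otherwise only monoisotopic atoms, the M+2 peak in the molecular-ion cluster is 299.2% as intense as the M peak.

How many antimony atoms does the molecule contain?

4

With n Sb atoms, P(M+2)/P(M) = C(n,1)·p^(n−1)q / p^n = n·q/p = n · 0.4279/0.5721.
n = 2.992 × 0.5721/0.4279 = 4.00 ≈ 4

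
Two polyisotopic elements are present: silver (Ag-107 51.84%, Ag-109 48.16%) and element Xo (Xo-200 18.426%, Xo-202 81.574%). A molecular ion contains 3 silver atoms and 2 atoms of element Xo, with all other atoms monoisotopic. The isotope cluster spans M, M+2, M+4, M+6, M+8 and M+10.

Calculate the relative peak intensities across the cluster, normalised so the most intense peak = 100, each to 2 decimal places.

1.28 : 14.86 : 59.81 : 100.00 : 73.83 : 20.06

Silver pattern (n=3): 0.13931407 : 0.38827347 : 0.36071085 : 0.11170161
Element Xo pattern (n=2): 0.03395175 : 0.3006165 : 0.66543175
Convolve the two distributions (both contribute in 2-u steps):
  M: 0.13931407×0.03395175 = 0.004730
  M+2: 0.13931407×0.3006165 + 0.38827347×0.03395175 = 0.055063
  M+4: 0.13931407×0.66543175 + 0.38827347×0.3006165 + 0.36071085×0.03395175 = 0.221672
  M+6: 0.38827347×0.66543175 + 0.36071085×0.3006165 + 0.11170161×0.03395175 = 0.370598
  M+8: 0.36071085×0.66543175 + 0.11170161×0.3006165 = 0.273608
  M+10: 0.11170161×0.66543175 = 0.074330
Scale to base peak (0.370598) = 100: 1.28 : 14.86 : 59.81 : 100.00 : 73.83 : 20.06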